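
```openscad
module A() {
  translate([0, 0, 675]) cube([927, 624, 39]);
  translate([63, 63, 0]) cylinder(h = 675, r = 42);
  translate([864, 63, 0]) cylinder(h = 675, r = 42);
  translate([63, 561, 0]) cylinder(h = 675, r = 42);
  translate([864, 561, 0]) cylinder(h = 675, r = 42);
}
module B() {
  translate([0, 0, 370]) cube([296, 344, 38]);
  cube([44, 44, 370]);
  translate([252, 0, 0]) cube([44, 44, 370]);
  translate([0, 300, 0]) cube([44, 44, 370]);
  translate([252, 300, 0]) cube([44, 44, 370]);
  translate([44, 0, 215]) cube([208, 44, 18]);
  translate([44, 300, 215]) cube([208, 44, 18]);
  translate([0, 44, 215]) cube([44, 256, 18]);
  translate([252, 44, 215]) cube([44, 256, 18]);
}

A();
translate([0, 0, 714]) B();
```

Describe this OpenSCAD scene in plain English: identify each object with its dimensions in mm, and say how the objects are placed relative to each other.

A is a table with a 927×624 mm rectangular top, 39 mm thick, top surface at z = 714 mm, supported by four round legs of 84 mm diameter, each leg's bounding box inset 21 mm from the nearest pair of top edges, running from the floor.

B is a four-legged stool. The seat is a 296×344×38 mm slab whose top surface is at z = 408 mm; four square legs, each 44×44 mm in cross-section, run from the floor (z = 0) to the underside of the seat, each flush with a corner of the seat. Four stretchers, 44 mm wide and 18 mm tall, connect adjacent legs with their undersides at z = 215 mm, each running between the inner faces of the legs it joins and aligned with the legs' outer faces on the other axis.

The stool is on top of the table.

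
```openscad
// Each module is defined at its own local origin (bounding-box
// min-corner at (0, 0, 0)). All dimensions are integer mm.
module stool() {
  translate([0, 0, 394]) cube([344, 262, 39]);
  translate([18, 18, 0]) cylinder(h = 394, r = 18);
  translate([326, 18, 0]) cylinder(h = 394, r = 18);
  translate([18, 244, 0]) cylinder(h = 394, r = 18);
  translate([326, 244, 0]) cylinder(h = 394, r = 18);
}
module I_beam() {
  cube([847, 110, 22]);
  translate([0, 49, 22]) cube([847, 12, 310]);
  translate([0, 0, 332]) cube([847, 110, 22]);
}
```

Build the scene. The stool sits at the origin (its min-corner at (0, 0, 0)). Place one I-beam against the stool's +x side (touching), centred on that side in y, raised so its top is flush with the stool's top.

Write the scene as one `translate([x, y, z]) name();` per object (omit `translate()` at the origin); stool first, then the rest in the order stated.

stool();
translate([344, 76, 79]) I_beam();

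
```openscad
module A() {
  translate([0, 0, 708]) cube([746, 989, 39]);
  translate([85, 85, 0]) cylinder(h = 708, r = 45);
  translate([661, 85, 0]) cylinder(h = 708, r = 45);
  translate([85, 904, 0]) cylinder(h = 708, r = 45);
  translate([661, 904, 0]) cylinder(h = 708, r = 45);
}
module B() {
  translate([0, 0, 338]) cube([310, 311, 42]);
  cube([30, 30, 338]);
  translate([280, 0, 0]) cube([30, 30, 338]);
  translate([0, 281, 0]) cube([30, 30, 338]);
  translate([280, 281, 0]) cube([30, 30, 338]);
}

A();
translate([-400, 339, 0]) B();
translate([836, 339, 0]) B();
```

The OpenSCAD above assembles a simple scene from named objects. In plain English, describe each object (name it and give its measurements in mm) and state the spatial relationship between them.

A is a table with a 746×989 mm rectangular top, 39 mm thick, top surface at z = 747 mm, supported by four round legs of 90 mm diameter, each leg's bounding box inset 40 mm from the nearest pair of top edges, running from the floor.

B is a simple wooden stool: a rectangular seat 310 mm (x) by 311 mm (y), 42 mm thick, top face at z = 380 mm, on four square legs, each 30×30 mm in cross-section. The legs rest on z = 0, each flush with a corner of the seat.

Two stools sit around the table at the −x, +x sides.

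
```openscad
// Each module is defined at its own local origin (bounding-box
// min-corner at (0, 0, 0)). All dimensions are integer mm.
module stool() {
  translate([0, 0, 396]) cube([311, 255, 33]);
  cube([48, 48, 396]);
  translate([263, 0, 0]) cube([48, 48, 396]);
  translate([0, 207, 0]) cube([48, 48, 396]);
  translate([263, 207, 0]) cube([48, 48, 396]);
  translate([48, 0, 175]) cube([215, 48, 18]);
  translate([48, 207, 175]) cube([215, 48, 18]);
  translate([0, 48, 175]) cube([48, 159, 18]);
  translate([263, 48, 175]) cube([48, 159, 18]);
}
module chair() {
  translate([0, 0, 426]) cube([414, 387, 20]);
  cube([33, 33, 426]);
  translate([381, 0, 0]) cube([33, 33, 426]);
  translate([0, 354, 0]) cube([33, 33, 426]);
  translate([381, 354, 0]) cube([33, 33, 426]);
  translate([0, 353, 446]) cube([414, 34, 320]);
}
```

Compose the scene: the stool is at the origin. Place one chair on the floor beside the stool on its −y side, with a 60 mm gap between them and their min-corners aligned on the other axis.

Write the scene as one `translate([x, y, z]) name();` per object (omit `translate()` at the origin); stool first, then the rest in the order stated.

stool();
translate([0, -447, 0]) chair();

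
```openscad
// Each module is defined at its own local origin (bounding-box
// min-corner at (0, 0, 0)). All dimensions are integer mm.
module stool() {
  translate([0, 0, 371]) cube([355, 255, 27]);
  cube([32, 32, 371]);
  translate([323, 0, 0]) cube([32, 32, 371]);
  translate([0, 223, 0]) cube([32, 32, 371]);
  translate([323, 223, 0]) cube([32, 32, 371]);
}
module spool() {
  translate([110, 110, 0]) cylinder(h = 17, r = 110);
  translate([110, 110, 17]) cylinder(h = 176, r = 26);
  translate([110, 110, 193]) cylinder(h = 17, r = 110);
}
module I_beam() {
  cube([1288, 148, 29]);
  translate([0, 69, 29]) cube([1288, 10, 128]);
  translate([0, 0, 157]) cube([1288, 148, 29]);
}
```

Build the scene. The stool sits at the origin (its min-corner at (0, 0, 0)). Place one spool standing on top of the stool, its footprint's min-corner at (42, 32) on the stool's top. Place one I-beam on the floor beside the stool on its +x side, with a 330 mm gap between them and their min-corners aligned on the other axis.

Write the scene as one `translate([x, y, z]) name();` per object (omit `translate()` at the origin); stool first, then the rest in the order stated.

stool();
translate([42, 32, 398]) spool();
translate([685, 0, 0]) I_beam();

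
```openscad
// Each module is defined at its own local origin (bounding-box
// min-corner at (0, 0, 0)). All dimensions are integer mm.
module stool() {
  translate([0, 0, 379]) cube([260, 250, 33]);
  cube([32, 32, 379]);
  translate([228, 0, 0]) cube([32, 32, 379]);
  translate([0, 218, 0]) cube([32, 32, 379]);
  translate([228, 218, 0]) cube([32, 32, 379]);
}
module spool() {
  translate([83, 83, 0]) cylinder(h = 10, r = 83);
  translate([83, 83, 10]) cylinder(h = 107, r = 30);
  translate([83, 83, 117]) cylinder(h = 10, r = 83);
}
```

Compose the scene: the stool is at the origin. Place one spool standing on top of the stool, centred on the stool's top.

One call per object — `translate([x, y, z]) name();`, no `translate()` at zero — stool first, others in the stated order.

stool();
translate([47, 42, 412]) spool();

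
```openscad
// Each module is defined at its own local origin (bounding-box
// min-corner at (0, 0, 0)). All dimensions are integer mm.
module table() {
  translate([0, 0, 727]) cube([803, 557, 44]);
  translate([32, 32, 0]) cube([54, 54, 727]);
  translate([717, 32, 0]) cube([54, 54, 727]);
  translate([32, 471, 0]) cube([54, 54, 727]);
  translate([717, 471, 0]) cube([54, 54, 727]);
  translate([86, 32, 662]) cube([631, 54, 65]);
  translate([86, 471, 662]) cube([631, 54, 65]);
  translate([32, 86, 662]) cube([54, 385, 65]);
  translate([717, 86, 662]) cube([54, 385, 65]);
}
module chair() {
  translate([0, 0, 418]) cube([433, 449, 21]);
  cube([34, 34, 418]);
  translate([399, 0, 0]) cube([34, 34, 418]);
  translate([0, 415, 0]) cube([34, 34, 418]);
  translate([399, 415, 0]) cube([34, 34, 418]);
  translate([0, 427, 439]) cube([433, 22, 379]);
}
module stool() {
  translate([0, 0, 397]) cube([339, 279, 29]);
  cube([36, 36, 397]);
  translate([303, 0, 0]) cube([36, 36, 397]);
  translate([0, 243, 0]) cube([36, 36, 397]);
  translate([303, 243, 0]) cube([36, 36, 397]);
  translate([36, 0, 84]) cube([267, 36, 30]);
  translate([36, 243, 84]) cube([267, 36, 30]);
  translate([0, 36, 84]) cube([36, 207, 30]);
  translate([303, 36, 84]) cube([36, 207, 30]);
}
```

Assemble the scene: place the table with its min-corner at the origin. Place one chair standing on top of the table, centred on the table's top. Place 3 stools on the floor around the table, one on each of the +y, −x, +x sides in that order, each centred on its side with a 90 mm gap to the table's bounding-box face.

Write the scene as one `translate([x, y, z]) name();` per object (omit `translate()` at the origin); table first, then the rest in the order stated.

table();
translate([185, 54, 771]) chair();
translate([232, 647, 0]) stool();
translate([-429, 139, 0]) stool();
translate([893, 139, 0]) stool();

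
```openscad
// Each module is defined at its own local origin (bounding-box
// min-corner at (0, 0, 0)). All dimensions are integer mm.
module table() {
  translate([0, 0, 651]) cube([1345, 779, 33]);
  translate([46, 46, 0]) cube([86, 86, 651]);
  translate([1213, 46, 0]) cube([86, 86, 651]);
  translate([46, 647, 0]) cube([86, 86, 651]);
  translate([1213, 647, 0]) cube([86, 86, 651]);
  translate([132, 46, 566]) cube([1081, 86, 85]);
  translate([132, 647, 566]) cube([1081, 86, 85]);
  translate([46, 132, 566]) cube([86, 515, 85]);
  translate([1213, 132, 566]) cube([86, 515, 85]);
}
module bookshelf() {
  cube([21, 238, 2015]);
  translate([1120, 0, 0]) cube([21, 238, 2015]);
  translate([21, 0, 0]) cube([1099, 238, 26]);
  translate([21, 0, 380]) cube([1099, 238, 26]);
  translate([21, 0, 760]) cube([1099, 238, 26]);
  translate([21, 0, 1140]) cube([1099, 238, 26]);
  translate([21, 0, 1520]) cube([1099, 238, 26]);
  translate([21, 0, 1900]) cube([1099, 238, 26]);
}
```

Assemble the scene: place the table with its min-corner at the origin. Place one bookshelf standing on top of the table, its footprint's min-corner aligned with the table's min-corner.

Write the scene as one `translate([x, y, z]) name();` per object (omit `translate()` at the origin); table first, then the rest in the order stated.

table();
translate([0, 0, 684]) bookshelf();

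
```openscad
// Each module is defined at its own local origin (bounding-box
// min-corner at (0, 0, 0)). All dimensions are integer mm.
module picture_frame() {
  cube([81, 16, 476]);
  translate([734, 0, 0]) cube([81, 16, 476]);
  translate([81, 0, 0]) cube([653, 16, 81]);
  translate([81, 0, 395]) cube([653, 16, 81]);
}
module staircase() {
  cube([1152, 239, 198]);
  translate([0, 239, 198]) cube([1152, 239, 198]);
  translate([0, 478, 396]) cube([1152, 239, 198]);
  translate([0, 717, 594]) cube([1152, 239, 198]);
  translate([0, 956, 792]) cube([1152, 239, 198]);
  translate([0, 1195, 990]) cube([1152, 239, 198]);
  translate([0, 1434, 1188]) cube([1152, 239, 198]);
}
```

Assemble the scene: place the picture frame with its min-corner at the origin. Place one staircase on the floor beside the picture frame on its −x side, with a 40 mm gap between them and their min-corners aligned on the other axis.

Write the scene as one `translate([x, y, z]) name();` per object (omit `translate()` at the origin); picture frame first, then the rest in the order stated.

picture_frame();
translate([-1192, 0, 0]) staircase();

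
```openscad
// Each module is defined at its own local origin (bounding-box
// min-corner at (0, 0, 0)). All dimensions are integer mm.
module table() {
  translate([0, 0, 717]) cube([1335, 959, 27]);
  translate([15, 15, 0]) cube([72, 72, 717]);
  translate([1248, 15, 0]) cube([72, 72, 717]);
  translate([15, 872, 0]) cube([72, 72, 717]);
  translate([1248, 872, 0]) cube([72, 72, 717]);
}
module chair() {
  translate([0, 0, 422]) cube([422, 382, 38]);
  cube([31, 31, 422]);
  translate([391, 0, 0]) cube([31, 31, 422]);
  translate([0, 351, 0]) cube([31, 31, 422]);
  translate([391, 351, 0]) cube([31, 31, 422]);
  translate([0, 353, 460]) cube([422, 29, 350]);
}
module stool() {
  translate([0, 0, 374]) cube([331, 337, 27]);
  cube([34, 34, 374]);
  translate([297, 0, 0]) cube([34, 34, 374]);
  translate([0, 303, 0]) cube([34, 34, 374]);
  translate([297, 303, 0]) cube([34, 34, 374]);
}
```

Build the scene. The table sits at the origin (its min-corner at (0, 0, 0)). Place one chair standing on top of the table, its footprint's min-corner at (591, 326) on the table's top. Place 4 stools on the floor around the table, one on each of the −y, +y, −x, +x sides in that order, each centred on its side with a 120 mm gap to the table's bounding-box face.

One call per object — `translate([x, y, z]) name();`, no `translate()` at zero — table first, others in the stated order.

table();
translate([591, 326, 744]) chair();
translate([502, -457, 0]) stool();
translate([502, 1079, 0]) stool();
translate([-451, 311, 0]) stool();
translate([1455, 311, 0]) stool();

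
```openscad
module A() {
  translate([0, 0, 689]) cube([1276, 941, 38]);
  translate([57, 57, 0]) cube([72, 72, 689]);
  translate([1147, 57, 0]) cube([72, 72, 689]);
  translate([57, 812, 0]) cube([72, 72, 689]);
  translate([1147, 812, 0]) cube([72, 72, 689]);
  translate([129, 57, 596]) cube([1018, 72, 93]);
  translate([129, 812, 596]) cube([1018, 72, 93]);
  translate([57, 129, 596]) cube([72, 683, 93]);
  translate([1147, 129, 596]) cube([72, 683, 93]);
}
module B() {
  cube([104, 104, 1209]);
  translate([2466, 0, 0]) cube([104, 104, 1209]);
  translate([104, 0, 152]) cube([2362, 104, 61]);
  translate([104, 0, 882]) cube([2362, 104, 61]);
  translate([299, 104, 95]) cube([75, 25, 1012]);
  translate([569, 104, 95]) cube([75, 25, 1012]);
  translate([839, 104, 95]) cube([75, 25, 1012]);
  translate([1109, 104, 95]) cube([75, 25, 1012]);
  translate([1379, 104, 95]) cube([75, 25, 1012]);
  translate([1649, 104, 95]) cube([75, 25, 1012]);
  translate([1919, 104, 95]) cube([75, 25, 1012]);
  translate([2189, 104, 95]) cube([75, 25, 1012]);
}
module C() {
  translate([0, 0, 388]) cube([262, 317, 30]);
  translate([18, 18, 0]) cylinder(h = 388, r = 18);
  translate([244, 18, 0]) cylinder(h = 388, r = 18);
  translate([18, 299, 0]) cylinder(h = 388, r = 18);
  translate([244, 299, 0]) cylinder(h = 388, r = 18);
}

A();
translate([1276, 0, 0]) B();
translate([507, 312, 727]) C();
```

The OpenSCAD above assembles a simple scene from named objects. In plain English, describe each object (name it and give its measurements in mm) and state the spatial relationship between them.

A is a table: top 1276 mm (x) × 941 mm (y), 38 mm thick, upper face at z = 727 mm, on four 72×72 mm square legs, each inset 57 mm from the nearest pair of top edges, running from z = 0 to the bottom of the top. Four apron rails, 72 mm thick and 93 mm tall, run between adjacent legs with their top edges flush with the underside of the top and their outer faces flush with the legs' outer faces.

B is a fence section. Two 104×104 mm posts, 1209 mm tall, stand on the floor with a clear span of 2362 mm between their inner faces. Two horizontal rails of 104×61 mm section span the gap between the posts with their undersides at z = 152 mm and z = 882 mm, flush with the posts' −y face. 8 pickets, each 75 mm wide, 25 mm thick and 1012 mm tall, are fixed to the +y face of the rails with their bottoms at z = 95 mm, evenly spaced across the span with equal gaps (rounded down to the nearest mm) at the −x end and between each pair — any rounding remainder accumulates at the +x end.

C is a four-legged stool. The seat is a 262×317×30 mm slab whose top surface is at z = 418 mm; four round legs, each 36 mm in diameter, run from the floor (z = 0) to the underside of the seat, each leg's axis is inset half a diameter from the nearest pair of seat edges (so the leg's bounding box is flush with the corner).

The fence section is against the table's +x side, with their −y faces flush. The stool is on top of the table, centred.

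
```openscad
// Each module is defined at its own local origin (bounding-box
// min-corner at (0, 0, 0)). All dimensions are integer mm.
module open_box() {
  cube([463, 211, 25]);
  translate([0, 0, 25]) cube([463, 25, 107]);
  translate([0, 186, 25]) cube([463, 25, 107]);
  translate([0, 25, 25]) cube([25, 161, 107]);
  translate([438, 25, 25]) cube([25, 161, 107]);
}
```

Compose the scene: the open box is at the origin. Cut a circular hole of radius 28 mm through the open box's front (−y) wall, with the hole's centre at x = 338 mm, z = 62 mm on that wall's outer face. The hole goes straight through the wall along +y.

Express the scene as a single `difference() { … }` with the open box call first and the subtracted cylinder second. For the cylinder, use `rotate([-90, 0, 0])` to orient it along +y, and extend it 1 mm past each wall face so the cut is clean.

difference() {
  open_box();
  translate([338, -1, 62]) rotate([-90, 0, 0]) cylinder(h = 27, r = 28);
}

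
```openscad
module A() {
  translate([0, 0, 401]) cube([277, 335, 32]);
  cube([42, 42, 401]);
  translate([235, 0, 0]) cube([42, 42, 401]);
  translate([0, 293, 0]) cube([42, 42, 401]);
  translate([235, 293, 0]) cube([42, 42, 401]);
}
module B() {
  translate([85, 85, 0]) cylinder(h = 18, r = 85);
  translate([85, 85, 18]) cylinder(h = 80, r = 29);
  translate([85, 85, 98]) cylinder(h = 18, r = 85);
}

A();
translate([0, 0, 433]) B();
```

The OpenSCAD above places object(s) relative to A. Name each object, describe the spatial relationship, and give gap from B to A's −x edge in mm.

The spool's min-x is at 0; the stool's min-x is 0; gap = 0 mm.

A is a stool. B is a spool. The spool is on top of the stool. The gap from the spool to the stool's −x edge is 0 mm.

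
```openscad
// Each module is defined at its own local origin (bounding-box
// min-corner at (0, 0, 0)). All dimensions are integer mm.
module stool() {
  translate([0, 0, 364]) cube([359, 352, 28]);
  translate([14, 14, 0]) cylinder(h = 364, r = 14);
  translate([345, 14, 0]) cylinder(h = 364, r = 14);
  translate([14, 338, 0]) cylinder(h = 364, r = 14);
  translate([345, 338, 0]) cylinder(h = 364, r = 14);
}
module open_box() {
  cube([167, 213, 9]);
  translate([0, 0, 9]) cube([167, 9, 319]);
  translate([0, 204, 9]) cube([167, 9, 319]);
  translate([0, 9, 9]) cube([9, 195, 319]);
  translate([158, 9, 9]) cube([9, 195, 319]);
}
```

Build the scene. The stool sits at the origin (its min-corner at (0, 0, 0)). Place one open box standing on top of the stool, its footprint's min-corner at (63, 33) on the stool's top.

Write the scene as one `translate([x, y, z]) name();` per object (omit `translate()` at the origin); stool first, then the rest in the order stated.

stool();
translate([63, 33, 392]) open_box();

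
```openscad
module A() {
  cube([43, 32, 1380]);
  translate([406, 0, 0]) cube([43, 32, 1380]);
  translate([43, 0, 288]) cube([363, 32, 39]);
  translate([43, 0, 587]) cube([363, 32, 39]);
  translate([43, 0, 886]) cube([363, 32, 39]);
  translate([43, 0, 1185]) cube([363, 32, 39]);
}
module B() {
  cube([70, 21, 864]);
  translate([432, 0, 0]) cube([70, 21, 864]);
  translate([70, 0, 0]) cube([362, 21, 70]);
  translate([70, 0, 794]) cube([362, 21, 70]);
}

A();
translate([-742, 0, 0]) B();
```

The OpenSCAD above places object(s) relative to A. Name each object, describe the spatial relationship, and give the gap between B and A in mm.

The picture frame's nearest face is 240 mm from the ladder's −x face.

A is a ladder. B is a picture frame. The picture frame is on the floor beside the ladder on its −x side. The gap between the picture frame and the ladder is 240 mm.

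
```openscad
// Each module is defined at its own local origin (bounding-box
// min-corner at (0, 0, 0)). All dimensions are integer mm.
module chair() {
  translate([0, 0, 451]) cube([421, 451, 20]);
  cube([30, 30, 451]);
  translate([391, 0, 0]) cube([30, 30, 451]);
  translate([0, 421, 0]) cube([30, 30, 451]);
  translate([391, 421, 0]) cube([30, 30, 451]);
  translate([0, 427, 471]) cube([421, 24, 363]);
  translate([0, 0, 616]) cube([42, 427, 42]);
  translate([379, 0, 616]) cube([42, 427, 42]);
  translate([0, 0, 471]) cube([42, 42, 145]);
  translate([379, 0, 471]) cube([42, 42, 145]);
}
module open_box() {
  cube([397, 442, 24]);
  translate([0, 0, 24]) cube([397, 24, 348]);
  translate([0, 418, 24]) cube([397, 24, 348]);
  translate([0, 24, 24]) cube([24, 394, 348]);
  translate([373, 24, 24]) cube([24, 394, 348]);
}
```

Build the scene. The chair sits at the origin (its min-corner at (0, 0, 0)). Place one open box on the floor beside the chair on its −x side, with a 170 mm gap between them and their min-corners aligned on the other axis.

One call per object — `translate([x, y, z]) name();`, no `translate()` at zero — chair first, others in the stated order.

chair();
translate([-567, 0, 0]) open_box();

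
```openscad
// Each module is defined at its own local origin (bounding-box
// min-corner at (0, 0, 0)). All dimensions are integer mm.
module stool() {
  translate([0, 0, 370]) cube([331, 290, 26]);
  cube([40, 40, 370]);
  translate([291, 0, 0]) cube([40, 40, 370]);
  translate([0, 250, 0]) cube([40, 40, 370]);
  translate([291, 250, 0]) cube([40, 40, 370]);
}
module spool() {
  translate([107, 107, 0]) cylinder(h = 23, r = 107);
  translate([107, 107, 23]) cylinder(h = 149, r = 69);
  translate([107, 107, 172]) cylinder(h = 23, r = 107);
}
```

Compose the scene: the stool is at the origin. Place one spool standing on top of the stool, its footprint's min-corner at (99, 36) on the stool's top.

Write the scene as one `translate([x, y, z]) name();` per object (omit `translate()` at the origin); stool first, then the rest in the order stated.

stool();
translate([99, 36, 396]) spool();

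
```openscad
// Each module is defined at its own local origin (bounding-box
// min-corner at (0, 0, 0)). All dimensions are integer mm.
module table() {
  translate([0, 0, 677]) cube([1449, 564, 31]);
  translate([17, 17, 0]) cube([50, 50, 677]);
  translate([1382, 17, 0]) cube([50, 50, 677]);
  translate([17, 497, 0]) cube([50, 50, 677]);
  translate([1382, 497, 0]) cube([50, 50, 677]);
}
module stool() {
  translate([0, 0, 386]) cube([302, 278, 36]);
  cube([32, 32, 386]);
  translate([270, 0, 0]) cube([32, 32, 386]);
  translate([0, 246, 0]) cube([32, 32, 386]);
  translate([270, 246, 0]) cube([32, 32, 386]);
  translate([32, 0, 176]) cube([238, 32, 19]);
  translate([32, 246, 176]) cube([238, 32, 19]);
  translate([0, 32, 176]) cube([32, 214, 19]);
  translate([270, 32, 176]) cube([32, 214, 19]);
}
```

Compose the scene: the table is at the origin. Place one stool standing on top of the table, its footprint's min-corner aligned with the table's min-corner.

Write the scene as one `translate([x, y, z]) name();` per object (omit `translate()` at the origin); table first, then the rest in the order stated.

table();
translate([0, 0, 708]) stool();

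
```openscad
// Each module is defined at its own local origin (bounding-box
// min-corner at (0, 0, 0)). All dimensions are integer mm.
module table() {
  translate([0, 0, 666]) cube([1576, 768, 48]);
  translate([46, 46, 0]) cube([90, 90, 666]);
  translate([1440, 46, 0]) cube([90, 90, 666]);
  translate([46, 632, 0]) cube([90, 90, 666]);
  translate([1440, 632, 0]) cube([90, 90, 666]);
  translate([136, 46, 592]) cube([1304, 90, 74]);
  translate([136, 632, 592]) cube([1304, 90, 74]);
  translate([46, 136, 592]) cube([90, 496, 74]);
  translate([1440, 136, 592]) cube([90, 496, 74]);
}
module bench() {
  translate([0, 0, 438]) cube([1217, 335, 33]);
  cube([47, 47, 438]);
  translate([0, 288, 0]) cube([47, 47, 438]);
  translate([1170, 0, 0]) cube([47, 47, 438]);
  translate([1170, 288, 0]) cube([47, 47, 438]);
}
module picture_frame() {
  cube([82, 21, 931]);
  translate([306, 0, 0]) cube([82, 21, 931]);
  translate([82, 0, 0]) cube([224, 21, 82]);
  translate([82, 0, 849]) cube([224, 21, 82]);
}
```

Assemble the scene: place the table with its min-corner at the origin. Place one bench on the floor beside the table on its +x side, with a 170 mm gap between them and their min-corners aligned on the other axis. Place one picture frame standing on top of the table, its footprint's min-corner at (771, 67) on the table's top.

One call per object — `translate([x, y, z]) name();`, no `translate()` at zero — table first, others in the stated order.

table();
translate([1746, 0, 0]) bench();
translate([771, 67, 714]) picture_frame();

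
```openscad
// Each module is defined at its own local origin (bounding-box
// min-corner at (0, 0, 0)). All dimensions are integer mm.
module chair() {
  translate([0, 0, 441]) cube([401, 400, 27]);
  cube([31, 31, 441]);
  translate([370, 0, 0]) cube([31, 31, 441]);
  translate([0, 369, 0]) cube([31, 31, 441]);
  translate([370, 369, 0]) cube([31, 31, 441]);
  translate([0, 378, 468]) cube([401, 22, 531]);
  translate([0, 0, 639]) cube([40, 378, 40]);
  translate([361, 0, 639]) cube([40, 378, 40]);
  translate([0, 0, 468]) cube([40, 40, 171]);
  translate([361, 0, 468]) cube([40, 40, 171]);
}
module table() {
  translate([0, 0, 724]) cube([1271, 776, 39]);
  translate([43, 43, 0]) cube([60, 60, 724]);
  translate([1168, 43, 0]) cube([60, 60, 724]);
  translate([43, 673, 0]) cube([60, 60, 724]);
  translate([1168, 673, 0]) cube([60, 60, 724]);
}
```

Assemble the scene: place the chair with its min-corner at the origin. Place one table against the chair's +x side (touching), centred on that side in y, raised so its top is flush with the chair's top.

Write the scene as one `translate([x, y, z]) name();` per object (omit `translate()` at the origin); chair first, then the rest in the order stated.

chair();
translate([401, -188, 236]) table();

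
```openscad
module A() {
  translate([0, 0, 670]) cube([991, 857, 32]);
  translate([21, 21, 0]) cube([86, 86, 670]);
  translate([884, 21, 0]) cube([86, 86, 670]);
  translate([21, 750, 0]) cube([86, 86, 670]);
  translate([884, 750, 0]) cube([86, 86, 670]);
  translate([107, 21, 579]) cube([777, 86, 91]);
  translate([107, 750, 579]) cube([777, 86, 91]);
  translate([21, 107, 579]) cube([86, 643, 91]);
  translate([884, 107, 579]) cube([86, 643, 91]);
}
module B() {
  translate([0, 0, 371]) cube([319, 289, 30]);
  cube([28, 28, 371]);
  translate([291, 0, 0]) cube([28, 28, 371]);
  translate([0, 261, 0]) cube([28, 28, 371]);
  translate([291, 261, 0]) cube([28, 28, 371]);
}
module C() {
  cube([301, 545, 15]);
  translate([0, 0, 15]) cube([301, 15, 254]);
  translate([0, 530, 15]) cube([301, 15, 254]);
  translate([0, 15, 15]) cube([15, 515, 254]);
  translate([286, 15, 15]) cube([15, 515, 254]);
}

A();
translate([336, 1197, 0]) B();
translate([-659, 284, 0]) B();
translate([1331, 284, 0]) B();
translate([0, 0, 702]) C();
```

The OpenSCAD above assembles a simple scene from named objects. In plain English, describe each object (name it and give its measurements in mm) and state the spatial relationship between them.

A is a table: top 991 mm (x) × 857 mm (y), 32 mm thick, upper face at z = 702 mm, on four 86×86 mm square legs, each inset 21 mm from the nearest pair of top edges, running from z = 0 to the bottom of the top. Four apron rails, 86 mm thick and 91 mm tall, run between adjacent legs with their top edges flush with the underside of the top and their outer faces flush with the legs' outer faces.

B is a four-legged stool. The seat is 319×289 mm, 30 mm thick, top at z = 401 mm. It stands on four square legs, each 28×28 mm in cross-section, from z = 0 to the seat underside, each flush with a corner of the seat.

C is an open storage box with external size 301×545×269 mm and wall thickness 15 mm (the base is also 15 mm thick). The base covers the whole footprint; the four walls stand on the base, with the y-facing walls full-width and the x-facing walls fitting between their inner faces.

Three stools sit around the table at the +y, −x, +x sides. The open box is on top of the table.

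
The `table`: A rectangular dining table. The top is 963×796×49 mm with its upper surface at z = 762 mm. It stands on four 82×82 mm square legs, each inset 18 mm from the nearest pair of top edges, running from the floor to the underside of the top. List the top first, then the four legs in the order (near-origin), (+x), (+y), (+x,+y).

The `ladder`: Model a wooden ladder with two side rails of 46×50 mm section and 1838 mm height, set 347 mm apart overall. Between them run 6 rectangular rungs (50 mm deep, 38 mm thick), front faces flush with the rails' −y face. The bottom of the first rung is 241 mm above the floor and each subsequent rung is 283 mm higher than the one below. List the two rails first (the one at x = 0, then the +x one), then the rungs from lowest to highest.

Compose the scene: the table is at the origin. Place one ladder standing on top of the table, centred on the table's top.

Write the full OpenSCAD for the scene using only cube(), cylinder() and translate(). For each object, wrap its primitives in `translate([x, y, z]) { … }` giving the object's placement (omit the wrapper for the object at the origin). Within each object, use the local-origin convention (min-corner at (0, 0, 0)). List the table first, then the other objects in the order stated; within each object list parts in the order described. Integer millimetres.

translate([0, 0, 713]) cube([963, 796, 49]);
translate([18, 18, 0]) cube([82, 82, 713]);
translate([863, 18, 0]) cube([82, 82, 713]);
translate([18, 696, 0]) cube([82, 82, 713]);
translate([863, 696, 0]) cube([82, 82, 713]);
translate([308, 373, 762]) {
  cube([46, 50, 1838]);
  translate([301, 0, 0]) cube([46, 50, 1838]);
  translate([46, 0, 241]) cube([255, 50, 38]);
  translate([46, 0, 524]) cube([255, 50, 38]);
  translate([46, 0, 807]) cube([255, 50, 38]);
  translate([46, 0, 1090]) cube([255, 50, 38]);
  translate([46, 0, 1373]) cube([255, 50, 38]);
  translate([46, 0, 1656]) cube([255, 50, 38]);
}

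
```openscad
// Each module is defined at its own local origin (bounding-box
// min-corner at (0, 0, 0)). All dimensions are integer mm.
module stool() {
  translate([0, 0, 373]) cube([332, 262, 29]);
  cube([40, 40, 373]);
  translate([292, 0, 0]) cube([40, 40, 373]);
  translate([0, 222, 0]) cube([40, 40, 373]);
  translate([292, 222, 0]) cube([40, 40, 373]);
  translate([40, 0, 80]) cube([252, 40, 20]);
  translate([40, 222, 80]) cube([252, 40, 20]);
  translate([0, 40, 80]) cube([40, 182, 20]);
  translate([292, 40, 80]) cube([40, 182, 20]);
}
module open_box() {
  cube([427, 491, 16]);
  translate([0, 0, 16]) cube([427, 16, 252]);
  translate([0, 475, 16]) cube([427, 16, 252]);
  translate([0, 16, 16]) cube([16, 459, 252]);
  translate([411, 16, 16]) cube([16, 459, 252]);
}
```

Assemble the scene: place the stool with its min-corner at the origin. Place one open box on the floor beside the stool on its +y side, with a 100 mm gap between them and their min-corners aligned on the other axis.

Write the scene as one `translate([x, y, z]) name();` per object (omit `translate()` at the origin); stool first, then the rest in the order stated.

stool();
translate([0, 362, 0]) open_box();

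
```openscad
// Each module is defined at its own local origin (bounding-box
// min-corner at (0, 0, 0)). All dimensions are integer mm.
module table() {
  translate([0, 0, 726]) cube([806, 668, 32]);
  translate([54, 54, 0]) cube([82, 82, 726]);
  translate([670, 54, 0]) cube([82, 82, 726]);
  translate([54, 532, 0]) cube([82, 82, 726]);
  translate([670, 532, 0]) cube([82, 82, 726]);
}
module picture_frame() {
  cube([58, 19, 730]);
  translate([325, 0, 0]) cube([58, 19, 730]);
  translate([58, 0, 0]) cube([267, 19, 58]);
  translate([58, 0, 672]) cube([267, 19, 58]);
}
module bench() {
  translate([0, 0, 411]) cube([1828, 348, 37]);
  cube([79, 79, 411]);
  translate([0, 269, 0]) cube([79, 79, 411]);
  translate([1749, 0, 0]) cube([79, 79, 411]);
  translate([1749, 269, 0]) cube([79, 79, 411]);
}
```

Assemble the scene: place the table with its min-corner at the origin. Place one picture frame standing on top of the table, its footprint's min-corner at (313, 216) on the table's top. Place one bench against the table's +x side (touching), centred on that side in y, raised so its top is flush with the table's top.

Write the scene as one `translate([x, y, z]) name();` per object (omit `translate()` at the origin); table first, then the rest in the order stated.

table();
translate([313, 216, 758]) picture_frame();
translate([806, 160, 310]) bench();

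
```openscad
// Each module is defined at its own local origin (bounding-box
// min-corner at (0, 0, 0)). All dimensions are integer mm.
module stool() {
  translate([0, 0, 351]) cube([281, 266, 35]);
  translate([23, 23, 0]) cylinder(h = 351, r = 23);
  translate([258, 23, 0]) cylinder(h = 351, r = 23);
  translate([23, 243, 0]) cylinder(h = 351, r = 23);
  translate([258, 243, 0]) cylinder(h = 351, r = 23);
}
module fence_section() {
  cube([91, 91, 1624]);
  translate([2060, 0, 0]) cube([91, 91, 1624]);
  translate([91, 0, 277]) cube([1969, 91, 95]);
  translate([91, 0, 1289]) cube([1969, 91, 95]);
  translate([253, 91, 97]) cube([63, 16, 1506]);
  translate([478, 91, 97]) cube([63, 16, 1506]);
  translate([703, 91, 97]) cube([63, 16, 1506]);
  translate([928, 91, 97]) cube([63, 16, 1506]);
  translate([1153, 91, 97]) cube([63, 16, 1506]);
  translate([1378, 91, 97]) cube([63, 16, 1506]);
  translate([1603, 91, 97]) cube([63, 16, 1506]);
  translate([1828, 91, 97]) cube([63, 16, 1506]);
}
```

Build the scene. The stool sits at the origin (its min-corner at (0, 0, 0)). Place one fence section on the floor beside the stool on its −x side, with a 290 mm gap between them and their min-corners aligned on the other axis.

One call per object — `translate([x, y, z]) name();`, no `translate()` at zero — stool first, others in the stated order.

stool();
translate([-2441, 0, 0]) fence_section();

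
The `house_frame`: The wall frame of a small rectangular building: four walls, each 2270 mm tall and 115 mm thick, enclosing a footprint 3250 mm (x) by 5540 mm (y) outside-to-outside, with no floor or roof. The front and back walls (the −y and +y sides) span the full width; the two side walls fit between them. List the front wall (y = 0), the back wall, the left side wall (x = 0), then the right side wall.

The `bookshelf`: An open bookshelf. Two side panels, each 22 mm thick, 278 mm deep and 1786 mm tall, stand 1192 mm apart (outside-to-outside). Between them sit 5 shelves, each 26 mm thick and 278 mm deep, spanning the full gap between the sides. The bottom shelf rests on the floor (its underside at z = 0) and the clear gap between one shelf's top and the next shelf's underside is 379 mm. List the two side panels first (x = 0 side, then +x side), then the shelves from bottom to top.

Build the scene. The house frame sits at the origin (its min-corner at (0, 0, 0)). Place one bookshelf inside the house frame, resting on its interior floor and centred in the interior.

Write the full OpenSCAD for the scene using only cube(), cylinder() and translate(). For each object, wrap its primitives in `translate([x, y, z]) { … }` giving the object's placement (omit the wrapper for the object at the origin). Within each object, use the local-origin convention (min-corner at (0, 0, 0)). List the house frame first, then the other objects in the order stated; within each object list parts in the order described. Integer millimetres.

cube([3250, 115, 2270]);
translate([0, 5425, 0]) cube([3250, 115, 2270]);
translate([0, 115, 0]) cube([115, 5310, 2270]);
translate([3135, 115, 0]) cube([115, 5310, 2270]);
translate([1029, 2631, 0]) {
  cube([22, 278, 1786]);
  translate([1170, 0, 0]) cube([22, 278, 1786]);
  translate([22, 0, 0]) cube([1148, 278, 26]);
  translate([22, 0, 405]) cube([1148, 278, 26]);
  translate([22, 0, 810]) cube([1148, 278, 26]);
  translate([22, 0, 1215]) cube([1148, 278, 26]);
  translate([22, 0, 1620]) cube([1148, 278, 26]);
}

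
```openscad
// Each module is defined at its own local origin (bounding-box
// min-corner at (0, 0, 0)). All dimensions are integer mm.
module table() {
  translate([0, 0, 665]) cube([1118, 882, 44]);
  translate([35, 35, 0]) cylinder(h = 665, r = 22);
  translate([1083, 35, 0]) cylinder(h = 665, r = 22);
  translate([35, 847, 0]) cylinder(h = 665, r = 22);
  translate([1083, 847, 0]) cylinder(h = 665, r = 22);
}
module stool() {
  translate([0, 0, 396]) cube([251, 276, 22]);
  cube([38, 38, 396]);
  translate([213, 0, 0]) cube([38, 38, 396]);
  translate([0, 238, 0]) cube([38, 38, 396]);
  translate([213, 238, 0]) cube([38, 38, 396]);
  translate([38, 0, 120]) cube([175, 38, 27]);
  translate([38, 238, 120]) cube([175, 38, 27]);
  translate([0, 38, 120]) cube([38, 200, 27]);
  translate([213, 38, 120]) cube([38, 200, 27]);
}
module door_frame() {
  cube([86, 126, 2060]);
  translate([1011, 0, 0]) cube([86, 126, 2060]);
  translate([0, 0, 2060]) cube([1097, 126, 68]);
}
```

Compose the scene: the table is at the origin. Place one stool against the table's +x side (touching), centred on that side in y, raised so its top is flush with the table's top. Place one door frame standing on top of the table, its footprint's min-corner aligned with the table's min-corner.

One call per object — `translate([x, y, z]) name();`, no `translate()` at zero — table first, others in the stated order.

table();
translate([1118, 303, 291]) stool();
translate([0, 0, 709]) door_frame();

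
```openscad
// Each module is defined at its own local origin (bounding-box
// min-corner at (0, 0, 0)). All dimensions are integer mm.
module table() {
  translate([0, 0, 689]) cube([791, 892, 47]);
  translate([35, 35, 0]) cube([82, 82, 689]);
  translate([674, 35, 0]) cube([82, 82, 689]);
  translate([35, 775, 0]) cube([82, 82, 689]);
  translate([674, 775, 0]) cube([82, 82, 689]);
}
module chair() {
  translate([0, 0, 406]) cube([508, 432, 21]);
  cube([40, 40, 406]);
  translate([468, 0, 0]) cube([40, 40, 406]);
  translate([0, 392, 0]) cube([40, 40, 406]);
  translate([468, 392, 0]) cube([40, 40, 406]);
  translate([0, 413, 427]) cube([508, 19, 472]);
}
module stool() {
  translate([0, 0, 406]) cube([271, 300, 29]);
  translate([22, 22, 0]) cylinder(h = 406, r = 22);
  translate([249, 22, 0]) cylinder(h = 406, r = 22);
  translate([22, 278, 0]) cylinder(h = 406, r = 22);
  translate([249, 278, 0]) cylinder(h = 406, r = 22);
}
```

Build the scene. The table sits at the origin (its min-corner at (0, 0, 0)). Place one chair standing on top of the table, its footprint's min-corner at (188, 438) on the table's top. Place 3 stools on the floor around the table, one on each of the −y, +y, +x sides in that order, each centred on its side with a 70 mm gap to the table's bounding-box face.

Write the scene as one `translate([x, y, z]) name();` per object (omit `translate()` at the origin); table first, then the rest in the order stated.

table();
translate([188, 438, 736]) chair();
translate([260, -370, 0]) stool();
translate([260, 962, 0]) stool();
translate([861, 296, 0]) stool();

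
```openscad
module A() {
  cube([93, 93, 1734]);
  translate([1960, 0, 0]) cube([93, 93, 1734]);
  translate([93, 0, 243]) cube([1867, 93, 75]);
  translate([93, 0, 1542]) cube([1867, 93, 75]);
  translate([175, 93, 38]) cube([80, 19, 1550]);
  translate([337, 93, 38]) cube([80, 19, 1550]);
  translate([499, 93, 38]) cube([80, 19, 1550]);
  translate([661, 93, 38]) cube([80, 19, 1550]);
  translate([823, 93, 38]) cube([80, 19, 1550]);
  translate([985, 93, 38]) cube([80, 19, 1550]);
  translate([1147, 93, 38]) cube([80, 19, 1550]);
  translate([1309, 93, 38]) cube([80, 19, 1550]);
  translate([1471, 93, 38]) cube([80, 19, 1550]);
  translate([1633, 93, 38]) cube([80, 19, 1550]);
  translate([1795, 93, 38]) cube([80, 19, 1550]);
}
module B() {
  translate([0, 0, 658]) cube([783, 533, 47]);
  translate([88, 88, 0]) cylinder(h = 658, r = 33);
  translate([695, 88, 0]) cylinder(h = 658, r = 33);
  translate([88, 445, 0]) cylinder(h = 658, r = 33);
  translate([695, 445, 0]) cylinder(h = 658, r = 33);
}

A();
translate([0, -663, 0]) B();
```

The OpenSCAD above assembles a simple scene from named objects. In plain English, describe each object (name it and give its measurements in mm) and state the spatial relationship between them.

A is a fence section. Two 93×93 mm posts, 1734 mm tall, stand on the floor with a clear span of 1867 mm between their inner faces. Two horizontal rails of 93×75 mm section span the gap between the posts with their undersides at z = 243 mm and z = 1542 mm, flush with the posts' −y face. 11 pickets, each 80 mm wide, 19 mm thick and 1550 mm tall, are fixed to the +y face of the rails with their bottoms at z = 38 mm, evenly spaced across the span with equal gaps (rounded down to the nearest mm) at the −x end and between each pair — any rounding remainder accumulates at the +x end.

B is a rectangular dining table. The top is 783×533×47 mm with its upper surface at z = 705 mm. It stands on four round legs of 66 mm diameter, each leg's bounding box inset 55 mm from the nearest pair of top edges, running from the floor to the underside of the top.

The table is on the floor beside the fence section on its −y side.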